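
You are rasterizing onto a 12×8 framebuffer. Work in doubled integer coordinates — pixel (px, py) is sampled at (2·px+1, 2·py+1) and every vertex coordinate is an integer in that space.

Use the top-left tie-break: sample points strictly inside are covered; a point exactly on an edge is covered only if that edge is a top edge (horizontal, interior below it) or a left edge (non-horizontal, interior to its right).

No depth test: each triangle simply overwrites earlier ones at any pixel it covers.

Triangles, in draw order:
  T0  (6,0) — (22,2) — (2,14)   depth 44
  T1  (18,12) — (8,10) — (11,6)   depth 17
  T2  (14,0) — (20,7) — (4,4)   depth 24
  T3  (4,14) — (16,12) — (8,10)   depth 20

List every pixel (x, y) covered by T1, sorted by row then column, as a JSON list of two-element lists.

T0:
  2·area = 232
  edge (6, 0)→(22, 2): d=(16,2) right/bottom  bias=-1
  edge (22, 2)→(2, 14): d=(-20,12) right/bottom  bias=-1
  edge (2, 14)→(6, 0): d=(4,-14) top-left  bias=+0
    (3,0)@(7, 1): e=[14,200,18] → #
    (4,0)@(9, 1): e=[10,176,46] → #
    (5,0)@(11, 1): e=[6,152,74] → #
    (6,0)@(13, 1): e=[2,128,102] → #
    (7,0)@(15, 1): e=[-2,104,130] → ·
    (3,1)@(7, 3): e=[46,160,26] → #
    (7,1)@(15, 3): e=[30,64,138] → #
    (8,1)@(17, 3): e=[26,40,166] → #
    (9,1)@(19, 3): e=[22,16,194] → #
    (10,1)@(21, 3): e=[18,-8,222] → ·
    (2,2)@(5, 5): e=[82,144,6] → #
    (8,2)@(17, 5): e=[58,0,174] → ·  [on edge]
    (3,5)@(7, 11): e=[174,0,58] → ·  [on edge]
  covered (28 px):
    · · · # # # # · · · · ·
    · · · # # # # # # # · ·
    · · # # # # # # · · · ·
    · · # # # # # · · · · ·
    · · # # # · · · · · · ·
    · # # · · · · · · · · ·
    · # · · · · · · · · · ·
    · · · · · · · · · · · ·
T1:
  2·area = 46
  edge (18, 12)→(8, 10): d=(-10,-2) top-left  bias=+0
  edge (8, 10)→(11, 6): d=(3,-4) top-left  bias=+0
  edge (11, 6)→(18, 12): d=(7,6) right/bottom  bias=-1
    (5,3)@(11, 7): e=[36,3,7] → #
    (6,3)@(13, 7): e=[40,11,-5] → ·
    (1,4)@(3, 9): e=[0,-23,69] → ·  [on edge]
    (4,4)@(9, 9): e=[12,1,33] → #
    (6,4)@(13, 9): e=[20,17,9] → #
    (7,4)@(15, 9): e=[24,25,-3] → ·
    (4,5)@(9, 11): e=[-8,7,47] → ·
    (5,5)@(11, 11): e=[-4,15,35] → ·
    (6,5)@(13, 11): e=[0,23,23] → #  [on edge]
    (7,5)@(15, 11): e=[4,31,11] → #
    (8,5)@(17, 11): e=[8,39,-1] → ·
    (6,6)@(13, 13): e=[-20,29,37] → ·
    (11,6)@(23, 13): e=[0,69,-23] → ·  [on edge]
  covered (6 px):
    · · · · · · · · · · · ·
    · · · · · · · · · · · ·
    · · · · · · · · · · · ·
    · · · · · # · · · · · ·
    · · · · # # # · · · · ·
    · · · · · · # # · · · ·
    · · · · · · · · · · · ·
    · · · · · · · · · · · ·
T2:
  2·area = 94
  edge (14, 0)→(20, 7): d=(6,7) right/bottom  bias=-1
  edge (20, 7)→(4, 4): d=(-16,-3) top-left  bias=+0
  edge (4, 4)→(14, 0): d=(10,-4) top-left  bias=+0
    (6,0)@(13, 1): e=[13,75,6] → #
    (7,0)@(15, 1): e=[-1,81,14] → ·
    (3,1)@(7, 3): e=[67,25,2] → #
    (4,1)@(9, 3): e=[53,31,10] → #
    (5,1)@(11, 3): e=[39,37,18] → #
    (7,1)@(15, 3): e=[11,49,34] → #
    (8,1)@(17, 3): e=[-3,55,42] → ·
    (3,2)@(7, 5): e=[79,-7,22] → ·
    (4,2)@(9, 5): e=[65,-1,30] → ·
    (5,2)@(11, 5): e=[51,5,38] → #
    (8,2)@(17, 5): e=[9,23,62] → #
    (9,2)@(19, 5): e=[-5,29,70] → ·
  covered (10 px):
    · · · · · · # · · · · ·
    · · · # # # # # · · · ·
    · · · · · # # # # · · ·
    · · · · · · · · · · · ·
    · · · · · · · · · · · ·
    · · · · · · · · · · · ·
    · · · · · · · · · · · ·
    · · · · · · · · · · · ·
T3:
  2·area = 40  (B↔C swapped to make it positive)
  edge (4, 14)→(8, 10): d=(4,-4) top-left  bias=+0
  edge (8, 10)→(16, 12): d=(8,2) right/bottom  bias=-1
  edge (16, 12)→(4, 14): d=(-12,2) right/bottom  bias=-1
    (8,0)@(17, 1): e=[0,-90,130] → ·  [on edge]
    (7,1)@(15, 3): e=[0,-70,110] → ·  [on edge]
    (6,2)@(13, 5): e=[0,-50,90] → ·  [on edge]
    (5,3)@(11, 7): e=[0,-30,70] → ·  [on edge]
    (4,4)@(9, 9): e=[0,-10,50] → ·  [on edge]
    (3,5)@(7, 11): e=[0,10,30] → #  [on edge]
    (4,5)@(9, 11): e=[8,6,26] → #
    (5,5)@(11, 11): e=[16,2,22] → #
    (6,5)@(13, 11): e=[24,-2,18] → ·
    (2,6)@(5, 13): e=[0,30,10] → #  [on edge]
    (5,6)@(11, 13): e=[24,18,-2] → ·
    (1,7)@(3, 15): e=[0,50,-10] → ·  [on edge]
  covered (6 px):
    · · · · · · · · · · · ·
    · · · · · · · · · · · ·
    · · · · · · · · · · · ·
    · · · · · · · · · · · ·
    · · · · · · · · · · · ·
    · · · # # # · · · · · ·
    · · # # # · · · · · · ·
    · · · · · · · · · · · ·

Final: [[5,3],[4,4],[5,4],[6,4],[6,5],[7,5]]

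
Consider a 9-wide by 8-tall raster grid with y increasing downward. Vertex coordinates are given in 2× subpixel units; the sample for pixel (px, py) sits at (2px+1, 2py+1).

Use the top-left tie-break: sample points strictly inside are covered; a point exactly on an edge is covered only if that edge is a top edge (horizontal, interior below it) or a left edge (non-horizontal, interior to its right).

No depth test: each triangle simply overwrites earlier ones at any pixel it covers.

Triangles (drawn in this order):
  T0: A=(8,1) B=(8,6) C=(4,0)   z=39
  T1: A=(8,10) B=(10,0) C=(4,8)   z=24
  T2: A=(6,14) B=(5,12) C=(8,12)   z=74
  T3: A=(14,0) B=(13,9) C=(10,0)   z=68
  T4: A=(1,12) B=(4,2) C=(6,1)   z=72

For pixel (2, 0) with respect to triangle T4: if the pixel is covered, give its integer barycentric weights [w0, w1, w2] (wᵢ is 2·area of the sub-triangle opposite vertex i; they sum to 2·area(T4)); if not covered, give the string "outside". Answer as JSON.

T0:
  2·area = 20
  edge (8, 1)→(8, 6): d=(0,5) right/bottom  bias=-1
  edge (8, 6)→(4, 0): d=(-4,-6) top-left  bias=+0
  edge (4, 0)→(8, 1): d=(4,1) right/bottom  bias=-1
    (2,0)@(5, 1): e=[15,2,3] → X
    (3,0)@(7, 1): e=[5,14,1] → X
    (4,0)@(9, 1): e=[-5,26,-1] → .
    (2,1)@(5, 3): e=[15,-6,11] → .
    (3,1)@(7, 3): e=[5,6,9] → X
    (4,1)@(9, 3): e=[-5,18,7] → .
    (3,2)@(7, 5): e=[5,-2,17] → .
  covered (3 px):
    . . X X . . . . .
    . . . X . . . . .
    . . . . . . . . .
    . . . . . . . . .
    . . . . . . . . .
    . . . . . . . . .
    . . . . . . . . .
    . . . . . . . . .
T1:
  2·area = 44  (B↔C swapped to make it positive)
  edge (8, 10)→(4, 8): d=(-4,-2) top-left  bias=+0
  edge (4, 8)→(10, 0): d=(6,-8) top-left  bias=+0
  edge (10, 0)→(8, 10): d=(-2,10) right/bottom  bias=-1
    (4,1)@(9, 3): e=[30,10,4] → X
    (5,1)@(11, 3): e=[34,26,-16] → .
    (3,2)@(7, 5): e=[18,6,20] → X
    (4,2)@(9, 5): e=[22,22,0] → .  [on edge]
    (2,3)@(5, 7): e=[6,2,36] → X
    (4,3)@(9, 7): e=[14,34,-4] → .
    (2,4)@(5, 9): e=[-2,14,32] → .
    (3,4)@(7, 9): e=[2,30,12] → X
    (4,4)@(9, 9): e=[6,46,-8] → .
    (3,5)@(7, 11): e=[-6,42,8] → .
    (3,7)@(7, 15): e=[-22,66,0] → .  [on edge]
  covered (5 px):
    . . . . . . . . .
    . . . . X . . . .
    . . . X . . . . .
    . . X X . . . . .
    . . . X . . . . .
    . . . . . . . . .
    . . . . . . . . .
    . . . . . . . . .
T2:
  2·area = 6
  edge (6, 14)→(5, 12): d=(-1,-2) top-left  bias=+0
  edge (5, 12)→(8, 12): d=(3,0) top-left  bias=+0
  edge (8, 12)→(6, 14): d=(-2,2) right/bottom  bias=-1
    (8,1)@(17, 3): e=[33,-27,0] → .  [on edge]
    (7,2)@(15, 5): e=[27,-21,0] → .  [on edge]
    (6,3)@(13, 7): e=[21,-15,0] → .  [on edge]
    (5,4)@(11, 9): e=[15,-9,0] → .  [on edge]
    (4,5)@(9, 11): e=[9,-3,0] → .  [on edge]
    (3,6)@(7, 13): e=[3,3,0] → .  [on edge]
    (2,7)@(5, 15): e=[-3,9,0] → .  [on edge]
  covered (0 px):
    . . . . . . . . .
    . . . . . . . . .
    . . . . . . . . .
    . . . . . . . . .
    . . . . . . . . .
    . . . . . . . . .
    . . . . . . . . .
    . . . . . . . . .
T3:
  2·area = 36
  edge (14, 0)→(13, 9): d=(-1,9) right/bottom  bias=-1
  edge (13, 9)→(10, 0): d=(-3,-9) top-left  bias=+0
  edge (10, 0)→(14, 0): d=(4,0) top-left  bias=+0
    (5,0)@(11, 1): e=[26,6,4] → X
    (6,0)@(13, 1): e=[8,24,4] → X
    (7,0)@(15, 1): e=[-10,42,4] → .
    (5,1)@(11, 3): e=[24,0,12] → X  [on edge]
    (7,1)@(15, 3): e=[-12,36,12] → .
    (5,2)@(11, 5): e=[22,-6,20] → .
    (6,2)@(13, 5): e=[4,12,20] → X
    (7,2)@(15, 5): e=[-14,30,20] → .
    (6,3)@(13, 7): e=[2,6,28] → X
    (7,3)@(15, 7): e=[-16,24,28] → .
    (6,4)@(13, 9): e=[0,0,36] → .  [on edge]
    (7,7)@(15, 15): e=[-24,0,60] → .  [on edge]
  covered (6 px):
    . . . . . X X . .
    . . . . . X X . .
    . . . . . . X . .
    . . . . . . X . .
    . . . . . . . . .
    . . . . . . . . .
    . . . . . . . . .
    . . . . . . . . .
T4:
  2·area = 17
  edge (1, 12)→(4, 2): d=(3,-10) top-left  bias=+0
  edge (4, 2)→(6, 1): d=(2,-1) top-left  bias=+0
  edge (6, 1)→(1, 12): d=(-5,11) right/bottom  bias=-1
    (2,1)@(5, 3): e=[13,3,1] → X
    (3,1)@(7, 3): e=[33,5,-21] → .
    (2,2)@(5, 5): e=[19,7,-9] → .
    (1,3)@(3, 7): e=[5,9,3] → X
    (2,3)@(5, 7): e=[25,11,-19] → .
    (1,4)@(3, 9): e=[11,13,-7] → .
  covered (2 px):
    . . . . . . . . .
    . . X . . . . . .
    . . . . . . . . .
    . X . . . . . . .
    . . . . . . . . .
    . . . . . . . . .
    . . . . . . . . .
    . . . . . . . . .

Answer: "outside"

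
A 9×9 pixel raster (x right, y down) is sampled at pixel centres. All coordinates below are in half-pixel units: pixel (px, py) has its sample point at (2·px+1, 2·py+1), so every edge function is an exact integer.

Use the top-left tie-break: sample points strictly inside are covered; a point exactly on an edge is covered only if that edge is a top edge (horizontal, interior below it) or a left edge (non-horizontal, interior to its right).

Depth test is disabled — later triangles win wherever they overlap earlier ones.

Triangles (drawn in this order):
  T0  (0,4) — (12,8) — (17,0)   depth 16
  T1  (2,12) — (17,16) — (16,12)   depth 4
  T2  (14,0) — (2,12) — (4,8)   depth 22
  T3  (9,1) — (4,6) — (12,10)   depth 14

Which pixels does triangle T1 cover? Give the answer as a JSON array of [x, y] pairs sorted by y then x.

T0:
  2·area = 116  (B↔C swapped to make it positive)
  edge (0, 4)→(17, 0): d=(17,-4) top-left  bias=+0
  edge (17, 0)→(12, 8): d=(-5,8) right/bottom  bias=-1
  edge (12, 8)→(0, 4): d=(-12,-4) top-left  bias=+0
    (6,0)@(13, 1): e=[1,27,88] → X
    (7,0)@(15, 1): e=[9,11,96] → X
    (8,0)@(17, 1): e=[17,-5,104] → .
    (2,1)@(5, 3): e=[3,81,32] → X
    (3,1)@(7, 3): e=[11,65,40] → X
    (4,1)@(9, 3): e=[19,49,48] → X
    (5,1)@(11, 3): e=[27,33,56] → X
    (8,1)@(17, 3): e=[51,-15,80] → .
    (1,2)@(3, 5): e=[29,87,0] → X  [on edge]
    (7,2)@(15, 5): e=[77,-9,48] → .
    (1,3)@(3, 7): e=[63,77,-24] → .
    (2,3)@(5, 7): e=[71,61,-16] → .
    (4,3)@(9, 7): e=[87,29,0] → X  [on edge]
    (7,4)@(15, 9): e=[145,-29,0] → .  [on edge]
  covered (16 px):
    . . . . . . X X .
    . . X X X X X X .
    . X X X X X X . .
    . . . . X X . . .
    . . . . . . . . .
    . . . . . . . . .
    . . . . . . . . .
    . . . . . . . . .
    . . . . . . . . .
T1:
  2·area = 56  (B↔C swapped to make it positive)
  edge (2, 12)→(16, 12): d=(14,0) top-left  bias=+0
  edge (16, 12)→(17, 16): d=(1,4) right/bottom  bias=-1
  edge (17, 16)→(2, 12): d=(-15,-4) top-left  bias=+0
    (3,6)@(7, 13): e=[14,37,5] → X
    (4,6)@(9, 13): e=[14,29,13] → X
    (5,6)@(11, 13): e=[14,21,21] → X
    (6,6)@(13, 13): e=[14,13,29] → X
    (7,6)@(15, 13): e=[14,5,37] → X
    (8,6)@(17, 13): e=[14,-3,45] → .
    (3,7)@(7, 15): e=[42,39,-25] → .
    (4,7)@(9, 15): e=[42,31,-17] → .
    (5,7)@(11, 15): e=[42,23,-9] → .
    (6,7)@(13, 15): e=[42,15,-1] → .
    (7,7)@(15, 15): e=[42,7,7] → X
    (8,7)@(17, 15): e=[42,-1,15] → .
  covered (6 px):
    . . . . . . . . .
    . . . . . . . . .
    . . . . . . . . .
    . . . . . . . . .
    . . . . . . . . .
    . . . . . . . . .
    . . . X X X X X .
    . . . . . . . X .
    . . . . . . . . .
T2:
  2·area = 24
  edge (14, 0)→(2, 12): d=(-12,12) right/bottom  bias=-1
  edge (2, 12)→(4, 8): d=(2,-4) top-left  bias=+0
  edge (4, 8)→(14, 0): d=(10,-8) top-left  bias=+0
    (6,0)@(13, 1): e=[0,22,2] → .  [on edge]
    (5,1)@(11, 3): e=[0,18,6] → .  [on edge]
    (4,2)@(9, 5): e=[0,14,10] → .  [on edge]
    (3,3)@(7, 7): e=[0,10,14] → .  [on edge]
    (2,4)@(5, 9): e=[0,6,18] → .  [on edge]
    (1,5)@(3, 11): e=[0,2,22] → .  [on edge]
    (0,6)@(1, 13): e=[0,-2,26] → .  [on edge]
  covered (0 px):
    . . . . . . . . .
    . . . . . . . . .
    . . . . . . . . .
    . . . . . . . . .
    . . . . . . . . .
    . . . . . . . . .
    . . . . . . . . .
    . . . . . . . . .
    . . . . . . . . .
T3:
  2·area = 60  (B↔C swapped to make it positive)
  edge (9, 1)→(12, 10): d=(3,9) right/bottom  bias=-1
  edge (12, 10)→(4, 6): d=(-8,-4) top-left  bias=+0
  edge (4, 6)→(9, 1): d=(5,-5) top-left  bias=+0
    (4,0)@(9, 1): e=[0,60,0] → .  [on edge]
    (3,1)@(7, 3): e=[24,36,0] → X  [on edge]
    (4,1)@(9, 3): e=[6,44,10] → X
    (5,1)@(11, 3): e=[-12,52,20] → .
    (2,2)@(5, 5): e=[48,12,0] → X  [on edge]
    (5,2)@(11, 5): e=[-6,36,30] → .
    (1,3)@(3, 7): e=[72,-12,0] → .  [on edge]
    (2,3)@(5, 7): e=[54,-4,10] → .
    (3,3)@(7, 7): e=[36,4,20] → X
    (5,3)@(11, 7): e=[0,20,40] → .  [on edge]
    (0,4)@(1, 9): e=[96,-36,0] → .  [on edge]
    (3,4)@(7, 9): e=[42,-12,30] → .
    (6,6)@(13, 13): e=[0,-20,80] → .  [on edge]
  covered (8 px):
    . . . . . . . . .
    . . . X X . . . .
    . . X X X . . . .
    . . . X X . . . .
    . . . . . X . . .
    . . . . . . . . .
    . . . . . . . . .
    . . . . . . . . .
    . . . . . . . . .

Result: [[3,6],[4,6],[5,6],[6,6],[7,6],[7,7]]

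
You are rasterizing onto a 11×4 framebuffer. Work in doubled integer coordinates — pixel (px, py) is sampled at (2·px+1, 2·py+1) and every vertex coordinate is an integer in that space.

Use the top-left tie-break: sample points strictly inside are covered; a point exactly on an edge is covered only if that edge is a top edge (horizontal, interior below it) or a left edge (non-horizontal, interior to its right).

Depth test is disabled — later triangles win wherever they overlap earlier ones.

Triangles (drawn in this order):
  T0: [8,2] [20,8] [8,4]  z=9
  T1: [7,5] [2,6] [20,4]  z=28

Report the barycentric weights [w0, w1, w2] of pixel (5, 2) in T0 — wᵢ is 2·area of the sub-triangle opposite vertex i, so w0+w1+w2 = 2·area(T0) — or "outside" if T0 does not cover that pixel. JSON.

T0:
  2·area = 24
  edge (8, 2)→(20, 8): d=(12,6) right/bottom  bias=-1
  edge (20, 8)→(8, 4): d=(-12,-4) top-left  bias=+0
  edge (8, 4)→(8, 2): d=(0,-2) top-left  bias=+0
    (2,1)@(5, 3): e=[30,0,-6] → ·  [on edge]
    (4,1)@(9, 3): e=[6,16,2] → █
    (5,1)@(11, 3): e=[-6,24,6] → ·
    (4,2)@(9, 5): e=[30,-8,2] → ·
    (5,2)@(11, 5): e=[18,0,6] → █  [on edge]
    (6,2)@(13, 5): e=[6,8,10] → █
    (7,2)@(15, 5): e=[-6,16,14] → ·
    (5,3)@(11, 7): e=[42,-24,6] → ·
    (6,3)@(13, 7): e=[30,-16,10] → ·
    (8,3)@(17, 7): e=[6,0,18] → █  [on edge]
    (9,3)@(19, 7): e=[-6,8,22] → ·
  covered (4 px):
    · · · · · · · · · · ·
    · · · · █ · · · · · ·
    · · · · · █ █ · · · ·
    · · · · · · · · █ · ·
T1:
  2·area = 8  (B↔C swapped to make it positive)
  edge (7, 5)→(20, 4): d=(13,-1) top-left  bias=+0
  edge (20, 4)→(2, 6): d=(-18,2) right/bottom  bias=-1
  edge (2, 6)→(7, 5): d=(5,-1) top-left  bias=+0
    (8,1)@(17, 3): e=[-16,24,0] → ·  [on edge]
    (3,2)@(7, 5): e=[0,8,0] → █  [on edge]
    (4,2)@(9, 5): e=[2,4,2] → █
    (5,2)@(11, 5): e=[4,0,4] → ·  [on edge]
    (3,3)@(7, 7): e=[26,-28,10] → ·
    (4,3)@(9, 7): e=[28,-32,12] → ·
  covered (2 px):
    · · · · · · · · · · ·
    · · · · · · · · · · ·
    · · · █ █ · · · · · ·
    · · · · · · · · · · ·

Answer: [0,6,18]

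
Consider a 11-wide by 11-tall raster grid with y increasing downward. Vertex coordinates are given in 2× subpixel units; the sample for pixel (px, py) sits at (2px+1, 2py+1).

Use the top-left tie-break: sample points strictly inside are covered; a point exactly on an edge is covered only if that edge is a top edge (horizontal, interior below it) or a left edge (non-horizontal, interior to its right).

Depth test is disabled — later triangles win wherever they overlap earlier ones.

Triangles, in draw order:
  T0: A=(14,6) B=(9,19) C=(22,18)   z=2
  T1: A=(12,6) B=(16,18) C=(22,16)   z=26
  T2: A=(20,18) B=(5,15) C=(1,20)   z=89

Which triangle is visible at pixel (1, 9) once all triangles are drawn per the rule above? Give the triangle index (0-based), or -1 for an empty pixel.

T0:
  2·area = 164  (B↔C swapped to make it positive)
  edge (14, 6)→(22, 18): d=(8,12) right/bottom  bias=-1
  edge (22, 18)→(9, 19): d=(-13,1) right/bottom  bias=-1
  edge (9, 19)→(14, 6): d=(5,-13) top-left  bias=+0
    (6,4)@(13, 9): e=[36,126,2] → #
    (7,4)@(15, 9): e=[12,124,28] → #
    (8,4)@(17, 9): e=[-12,122,54] → ·
    (6,5)@(13, 11): e=[52,100,12] → #
    (8,5)@(17, 11): e=[4,96,64] → #
    (9,5)@(19, 11): e=[-20,94,90] → ·
    (6,6)@(13, 13): e=[68,74,22] → #
    (9,6)@(19, 13): e=[-4,68,100] → ·
    (5,7)@(11, 15): e=[108,50,6] → #
    (9,7)@(19, 15): e=[12,42,110] → #
    (10,7)@(21, 15): e=[-12,40,136] → ·
    (5,8)@(11, 17): e=[124,24,16] → #
    (4,9)@(9, 19): e=[164,0,0] → ·  [on edge]
  covered (19 px):
    · · · · · · · · · · ·
    · · · · · · · · · · ·
    · · · · · · · · · · ·
    · · · · · · · · · · ·
    · · · · · · # # · · ·
    · · · · · · # # # · ·
    · · · · · · # # # · ·
    · · · · · # # # # # ·
    · · · · · # # # # # #
    · · · · · · · · · · ·
    · · · · · · · · · · ·
T1:
  2·area = 80  (B↔C swapped to make it positive)
  edge (12, 6)→(22, 16): d=(10,10) right/bottom  bias=-1
  edge (22, 16)→(16, 18): d=(-6,2) right/bottom  bias=-1
  edge (16, 18)→(12, 6): d=(-4,-12) top-left  bias=+0
    (3,0)@(7, 1): e=[0,120,-40] → ·  [on edge]
    (4,1)@(9, 3): e=[0,104,-24] → ·  [on edge]
    (5,1)@(11, 3): e=[-20,100,0] → ·  [on edge]
    (5,2)@(11, 5): e=[0,88,-8] → ·  [on edge]
    (6,3)@(13, 7): e=[0,72,8] → ·  [on edge]
    (6,4)@(13, 9): e=[20,60,0] → #  [on edge]
    (7,4)@(15, 9): e=[0,56,24] → ·  [on edge]
    (6,5)@(13, 11): e=[40,48,-8] → ·
    (7,5)@(15, 11): e=[20,44,16] → #
    (8,5)@(17, 11): e=[0,40,40] → ·  [on edge]
    (7,6)@(15, 13): e=[40,32,8] → #
    (8,6)@(17, 13): e=[20,28,32] → #
    (9,6)@(19, 13): e=[0,24,56] → ·  [on edge]
    (7,7)@(15, 15): e=[60,20,0] → #  [on edge]
    (10,7)@(21, 15): e=[0,8,72] → ·  [on edge]
    (9,8)@(19, 17): e=[40,0,40] → ·  [on edge]
    (6,9)@(13, 19): e=[120,0,-40] → ·  [on edge]
    (3,10)@(7, 21): e=[200,0,-120] → ·  [on edge]
    (8,10)@(17, 21): e=[100,-20,0] → ·  [on edge]
  covered (8 px):
    · · · · · · · · · · ·
    · · · · · · · · · · ·
    · · · · · · · · · · ·
    · · · · · · · · · · ·
    · · · · · · # · · · ·
    · · · · · · · # · · ·
    · · · · · · · # # · ·
    · · · · · · · # # # ·
    · · · · · · · · # · ·
    · · · · · · · · · · ·
    · · · · · · · · · · ·
T2:
  2·area = 87  (B↔C swapped to make it positive)
  edge (20, 18)→(1, 20): d=(-19,2) right/bottom  bias=-1
  edge (1, 20)→(5, 15): d=(4,-5) top-left  bias=+0
  edge (5, 15)→(20, 18): d=(15,3) right/bottom  bias=-1
    (6,2)@(13, 5): e=[261,0,-174] → ·  [on edge]
    (2,7)@(5, 15): e=[87,0,0] → ·  [on edge]
    (2,8)@(5, 17): e=[49,8,30] → #
    (3,8)@(7, 17): e=[45,18,24] → #
    (4,8)@(9, 17): e=[41,28,18] → #
    (5,8)@(11, 17): e=[37,38,12] → #
    (6,8)@(13, 17): e=[33,48,6] → #
    (7,8)@(15, 17): e=[29,58,0] → ·  [on edge]
    (1,9)@(3, 19): e=[15,6,66] → #
    (5,9)@(11, 19): e=[-1,46,42] → ·
    (6,9)@(13, 19): e=[-5,56,36] → ·
    (1,10)@(3, 21): e=[-23,14,96] → ·
  covered (9 px):
    · · · · · · · · · · ·
    · · · · · · · · · · ·
    · · · · · · · · · · ·
    · · · · · · · · · · ·
    · · · · · · · · · · ·
    · · · · · · · · · · ·
    · · · · · · · · · · ·
    · · · · · · · · · · ·
    · · # # # # # · · · ·
    · # # # # · · · · · ·
    · · · · · · · · · · ·

Z-buffer (winner per pixel, '.' = empty):
  . . . . . . . . . . .
  . . . . . . . . . . .
  . . . . . . . . . . .
  . . . . . . . . . . .
  . . . . . . 1 0 . . .
  . . . . . . 0 1 0 . .
  . . . . . . 0 1 1 . .
  . . . . . 0 0 1 1 1 .
  . . 2 2 2 2 2 0 1 0 0
  . 2 2 2 2 . . . . . .
  . . . . . . . . . . .

Result: 2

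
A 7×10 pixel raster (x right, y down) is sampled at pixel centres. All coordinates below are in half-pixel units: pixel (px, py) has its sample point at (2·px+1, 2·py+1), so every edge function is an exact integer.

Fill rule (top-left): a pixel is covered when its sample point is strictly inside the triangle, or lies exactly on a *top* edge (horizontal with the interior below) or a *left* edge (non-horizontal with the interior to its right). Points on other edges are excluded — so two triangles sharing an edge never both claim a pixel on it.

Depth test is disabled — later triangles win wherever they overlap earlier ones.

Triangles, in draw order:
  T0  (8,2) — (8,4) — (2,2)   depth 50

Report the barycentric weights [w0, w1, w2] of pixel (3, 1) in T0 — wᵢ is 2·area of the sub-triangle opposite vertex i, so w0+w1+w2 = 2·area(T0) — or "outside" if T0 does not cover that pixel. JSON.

T0:
  2·area = 12
  edge (8, 2)→(8, 4): d=(0,2) right/bottom  bias=-1
  edge (8, 4)→(2, 2): d=(-6,-2) top-left  bias=+0
  edge (2, 2)→(8, 2): d=(6,0) top-left  bias=+0
    (2,1)@(5, 3): e=[6,0,6] → █  [on edge]
    (3,1)@(7, 3): e=[2,4,6] → █
    (4,1)@(9, 3): e=[-2,8,6] → ·
    (2,2)@(5, 5): e=[6,-12,18] → ·
    (3,2)@(7, 5): e=[2,-8,18] → ·
    (5,2)@(11, 5): e=[-6,0,18] → ·  [on edge]
  covered (2 px):
    · · · · · · ·
    · · █ █ · · ·
    · · · · · · ·
    · · · · · · ·
    · · · · · · ·
    · · · · · · ·
    · · · · · · ·
    · · · · · · ·
    · · · · · · ·
    · · · · · · ·

Result: [4,6,2]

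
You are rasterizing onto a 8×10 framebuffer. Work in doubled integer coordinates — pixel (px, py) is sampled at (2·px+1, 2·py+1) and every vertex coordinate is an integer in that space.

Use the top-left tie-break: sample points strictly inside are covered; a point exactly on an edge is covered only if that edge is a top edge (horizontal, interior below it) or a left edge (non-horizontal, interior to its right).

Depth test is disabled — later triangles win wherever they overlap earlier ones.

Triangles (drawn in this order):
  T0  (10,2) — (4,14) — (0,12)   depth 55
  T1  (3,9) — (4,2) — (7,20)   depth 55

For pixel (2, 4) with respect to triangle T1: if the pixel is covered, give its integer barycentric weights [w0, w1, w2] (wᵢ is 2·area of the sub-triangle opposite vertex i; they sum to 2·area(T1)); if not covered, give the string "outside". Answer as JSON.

T0:
  2·area = 60
  edge (10, 2)→(4, 14): d=(-6,12) right/bottom  bias=-1
  edge (4, 14)→(0, 12): d=(-4,-2) top-left  bias=+0
  edge (0, 12)→(10, 2): d=(10,-10) top-left  bias=+0
    (5,0)@(11, 1): e=[-6,66,0] → .  [on edge]
    (4,1)@(9, 3): e=[6,54,0] → X  [on edge]
    (5,1)@(11, 3): e=[-18,58,20] → .
    (3,2)@(7, 5): e=[18,42,0] → X  [on edge]
    (4,2)@(9, 5): e=[-6,46,20] → .
    (2,3)@(5, 7): e=[30,30,0] → X  [on edge]
    (4,3)@(9, 7): e=[-18,38,40] → .
    (1,4)@(3, 9): e=[42,18,0] → X  [on edge]
    (3,4)@(7, 9): e=[-6,26,40] → .
    (0,5)@(1, 11): e=[54,6,0] → X  [on edge]
    (3,5)@(7, 11): e=[-18,18,60] → .
    (0,6)@(1, 13): e=[42,-2,20] → .
  covered (10 px):
    . . . . . . . .
    . . . . X . . .
    . . . X . . . .
    . . X X . . . .
    . X X . . . . .
    X X X . . . . .
    . X . . . . . .
    . . . . . . . .
    . . . . . . . .
    . . . . . . . .
T1:
  2·area = 39
  edge (3, 9)→(4, 2): d=(1,-7) top-left  bias=+0
  edge (4, 2)→(7, 20): d=(3,18) right/bottom  bias=-1
  edge (7, 20)→(3, 9): d=(-4,-11) top-left  bias=+0
    (1,4)@(3, 9): e=[0,39,0] → X  [on edge]
    (2,4)@(5, 9): e=[14,3,22] → X
    (3,4)@(7, 9): e=[28,-33,44] → .
    (1,5)@(3, 11): e=[2,45,-8] → .
    (2,5)@(5, 11): e=[16,9,14] → X
    (3,5)@(7, 11): e=[30,-27,36] → .
    (2,6)@(5, 13): e=[18,15,6] → X
    (3,6)@(7, 13): e=[32,-21,28] → .
    (2,7)@(5, 15): e=[20,21,-2] → .
  covered (4 px):
    . . . . . . . .
    . . . . . . . .
    . . . . . . . .
    . . . . . . . .
    . X X . . . . .
    . . X . . . . .
    . . X . . . . .
    . . . . . . . .
    . . . . . . . .
    . . . . . . . .

Result: [3,22,14]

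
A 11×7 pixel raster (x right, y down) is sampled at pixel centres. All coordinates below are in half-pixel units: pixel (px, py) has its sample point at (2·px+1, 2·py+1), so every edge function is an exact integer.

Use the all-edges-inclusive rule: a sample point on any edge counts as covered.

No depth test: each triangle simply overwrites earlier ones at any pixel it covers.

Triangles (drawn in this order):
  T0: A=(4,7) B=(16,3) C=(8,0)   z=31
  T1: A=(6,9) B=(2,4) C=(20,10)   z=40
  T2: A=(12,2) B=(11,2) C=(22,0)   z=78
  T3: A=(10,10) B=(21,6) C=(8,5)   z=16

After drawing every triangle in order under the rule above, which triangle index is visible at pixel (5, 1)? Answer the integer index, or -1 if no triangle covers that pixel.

T0:
  2·area = 68  (B↔C swapped to make it positive)
  edge (4, 7)→(8, 0): d=(4,-7) inclusive
  edge (8, 0)→(16, 3): d=(8,3) inclusive
  edge (16, 3)→(4, 7): d=(-12,4) inclusive
    (4,0)@(9, 1): e=[11,5,52] → X
    (5,0)@(11, 1): e=[25,-1,44] → .
    (3,1)@(7, 3): e=[5,27,36] → X
    (5,1)@(11, 3): e=[33,15,20] → X
    (6,1)@(13, 3): e=[47,9,12] → X
    (7,1)@(15, 3): e=[61,3,4] → X
    (8,1)@(17, 3): e=[75,-3,-4] → .
    (3,2)@(7, 5): e=[13,43,12] → X
    (5,2)@(11, 5): e=[41,31,-4] → .
    (6,2)@(13, 5): e=[55,25,-12] → .
    (7,2)@(15, 5): e=[69,19,-20] → .
    (3,3)@(7, 7): e=[21,59,-12] → .
  covered (8 px):
    . . . . X . . . . . .
    . . . X X X X X . . .
    . . . X X . . . . . .
    . . . . . . . . . . .
    . . . . . . . . . . .
    . . . . . . . . . . .
    . . . . . . . . . . .
T1:
  2·area = 66
  edge (6, 9)→(2, 4): d=(-4,-5) inclusive
  edge (2, 4)→(20, 10): d=(18,6) inclusive
  edge (20, 10)→(6, 9): d=(-14,-1) inclusive
    (1,2)@(3, 5): e=[1,12,53] → X
    (2,2)@(5, 5): e=[11,0,55] → X  [on edge]
    (3,2)@(7, 5): e=[21,-12,57] → .
    (1,3)@(3, 7): e=[-7,48,25] → .
    (2,3)@(5, 7): e=[3,36,27] → X
    (3,3)@(7, 7): e=[13,24,29] → X
    (4,3)@(9, 7): e=[23,12,31] → X
    (5,3)@(11, 7): e=[33,0,33] → X  [on edge]
    (6,3)@(13, 7): e=[43,-12,35] → .
    (2,4)@(5, 9): e=[-5,72,-1] → .
    (3,4)@(7, 9): e=[5,60,1] → X
    (6,4)@(13, 9): e=[35,24,7] → X
    (8,4)@(17, 9): e=[55,0,11] → X  [on edge]
  covered (12 px):
    . . . . . . . . . . .
    . . . . . . . . . . .
    . X X . . . . . . . .
    . . X X X X . . . . .
    . . . X X X X X X . .
    . . . . . . . . . . .
    . . . . . . . . . . .
T2:
  2·area = 2
  edge (12, 2)→(11, 2): d=(-1,0) inclusive
  edge (11, 2)→(22, 0): d=(11,-2) inclusive
  edge (22, 0)→(12, 2): d=(-10,2) inclusive
    (8,0)@(17, 1): e=[1,1,0] → X  [on edge]
    (9,0)@(19, 1): e=[1,5,-4] → .
    (3,1)@(7, 3): e=[-1,3,0] → .  [on edge]
    (8,1)@(17, 3): e=[-1,23,-20] → .
  covered (1 px):
    . . . . . . . . X . .
    . . . . . . . . . . .
    . . . . . . . . . . .
    . . . . . . . . . . .
    . . . . . . . . . . .
    . . . . . . . . . . .
    . . . . . . . . . . .
T3:
  2·area = 63  (B↔C swapped to make it positive)
  edge (10, 10)→(8, 5): d=(-2,-5) inclusive
  edge (8, 5)→(21, 6): d=(13,1) inclusive
  edge (21, 6)→(10, 10): d=(-11,4) inclusive
    (4,3)@(9, 7): e=[1,25,37] → X
    (5,3)@(11, 7): e=[11,23,29] → X
    (6,3)@(13, 7): e=[21,21,21] → X
    (7,3)@(15, 7): e=[31,19,13] → X
    (8,3)@(17, 7): e=[41,17,5] → X
    (9,3)@(19, 7): e=[51,15,-3] → .
    (4,4)@(9, 9): e=[-3,51,15] → .
    (5,4)@(11, 9): e=[7,49,7] → X
    (6,4)@(13, 9): e=[17,47,-1] → .
    (7,4)@(15, 9): e=[27,45,-9] → .
    (8,4)@(17, 9): e=[37,43,-17] → .
    (5,5)@(11, 11): e=[3,75,-15] → .
  covered (6 px):
    . . . . . . . . . . .
    . . . . . . . . . . .
    . . . . . . . . . . .
    . . . . X X X X X . .
    . . . . . X . . . . .
    . . . . . . . . . . .
    . . . . . . . . . . .

Z-buffer (winner per pixel, '.' = empty):
  . . . . 0 . . . 2 . .
  . . . 0 0 0 0 0 . . .
  . 1 1 0 0 . . . . . .
  . . 1 1 3 3 3 3 3 . .
  . . . 1 1 3 1 1 1 . .
  . . . . . . . . . . .
  . . . . . . . . . . .

Final: 0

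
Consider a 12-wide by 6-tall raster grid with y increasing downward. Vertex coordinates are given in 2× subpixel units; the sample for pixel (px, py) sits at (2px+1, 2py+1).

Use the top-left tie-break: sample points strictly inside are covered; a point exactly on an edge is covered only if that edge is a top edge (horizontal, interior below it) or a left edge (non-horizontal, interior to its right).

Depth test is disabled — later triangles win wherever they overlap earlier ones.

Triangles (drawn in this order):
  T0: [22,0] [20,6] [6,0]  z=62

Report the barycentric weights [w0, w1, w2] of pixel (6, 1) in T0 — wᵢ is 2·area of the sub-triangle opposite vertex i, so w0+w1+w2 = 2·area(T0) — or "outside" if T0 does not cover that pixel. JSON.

T0:
  2·area = 96
  edge (22, 0)→(20, 6): d=(-2,6) right/bottom  bias=-1
  edge (20, 6)→(6, 0): d=(-14,-6) top-left  bias=+0
  edge (6, 0)→(22, 0): d=(16,0) top-left  bias=+0
    (4,0)@(9, 1): e=[76,4,16] → █
    (5,0)@(11, 1): e=[64,16,16] → █
    (6,0)@(13, 1): e=[52,28,16] → █
    (7,0)@(15, 1): e=[40,40,16] → █
    (8,0)@(17, 1): e=[28,52,16] → █
    (9,0)@(19, 1): e=[16,64,16] → █
    (10,0)@(21, 1): e=[4,76,16] → █
    (11,0)@(23, 1): e=[-8,88,16] → ·
    (4,1)@(9, 3): e=[72,-24,48] → ·
    (5,1)@(11, 3): e=[60,-12,48] → ·
    (6,1)@(13, 3): e=[48,0,48] → █  [on edge]
    (10,1)@(21, 3): e=[0,48,48] → ·  [on edge]
    (9,4)@(19, 9): e=[0,-48,144] → ·  [on edge]
  covered (12 px):
    · · · · █ █ █ █ █ █ █ ·
    · · · · · · █ █ █ █ · ·
    · · · · · · · · · █ · ·
    · · · · · · · · · · · ·
    · · · · · · · · · · · ·
    · · · · · · · · · · · ·

Answer: [0,48,48]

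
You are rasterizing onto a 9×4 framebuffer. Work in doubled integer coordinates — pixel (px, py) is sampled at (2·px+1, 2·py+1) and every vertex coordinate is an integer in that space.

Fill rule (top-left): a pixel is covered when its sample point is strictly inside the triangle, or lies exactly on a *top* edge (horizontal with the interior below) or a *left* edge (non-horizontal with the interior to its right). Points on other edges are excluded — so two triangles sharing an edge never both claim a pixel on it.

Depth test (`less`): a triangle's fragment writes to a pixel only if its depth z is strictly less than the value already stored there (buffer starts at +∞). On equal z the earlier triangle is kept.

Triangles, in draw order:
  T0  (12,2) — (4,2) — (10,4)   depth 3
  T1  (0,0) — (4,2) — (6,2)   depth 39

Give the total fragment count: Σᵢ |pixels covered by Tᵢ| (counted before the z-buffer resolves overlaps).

T0:
  2·area = 16  (B↔C swapped to make it positive)
  edge (12, 2)→(10, 4): d=(-2,2) right/bottom  bias=-1
  edge (10, 4)→(4, 2): d=(-6,-2) top-left  bias=+0
  edge (4, 2)→(12, 2): d=(8,0) top-left  bias=+0
    (0,0)@(1, 1): e=[24,0,-8] → ·  [on edge]
    (6,0)@(13, 1): e=[0,24,-8] → ·  [on edge]
    (3,1)@(7, 3): e=[8,0,8] → #  [on edge]
    (4,1)@(9, 3): e=[4,4,8] → #
    (5,1)@(11, 3): e=[0,8,8] → ·  [on edge]
    (3,2)@(7, 5): e=[4,-12,24] → ·
    (4,2)@(9, 5): e=[0,-8,24] → ·  [on edge]
    (6,2)@(13, 5): e=[-8,0,24] → ·  [on edge]
    (3,3)@(7, 7): e=[0,-24,40] → ·  [on edge]
  covered (2 px):
    · · · · · · · · ·
    · · · # # · · · ·
    · · · · · · · · ·
    · · · · · · · · ·
T1:
  2·area = 4  (B↔C swapped to make it positive)
  edge (0, 0)→(6, 2): d=(6,2) right/bottom  bias=-1
  edge (6, 2)→(4, 2): d=(-2,0) right/bottom  bias=-1
  edge (4, 2)→(0, 0): d=(-4,-2) top-left  bias=+0
    (1,0)@(3, 1): e=[0,2,2] → ·  [on edge]
    (4,1)@(9, 3): e=[0,-2,6] → ·  [on edge]
    (7,2)@(15, 5): e=[0,-6,10] → ·  [on edge]
  covered (0 px):
    · · · · · · · · ·
    · · · · · · · · ·
    · · · · · · · · ·
    · · · · · · · · ·

Final: 2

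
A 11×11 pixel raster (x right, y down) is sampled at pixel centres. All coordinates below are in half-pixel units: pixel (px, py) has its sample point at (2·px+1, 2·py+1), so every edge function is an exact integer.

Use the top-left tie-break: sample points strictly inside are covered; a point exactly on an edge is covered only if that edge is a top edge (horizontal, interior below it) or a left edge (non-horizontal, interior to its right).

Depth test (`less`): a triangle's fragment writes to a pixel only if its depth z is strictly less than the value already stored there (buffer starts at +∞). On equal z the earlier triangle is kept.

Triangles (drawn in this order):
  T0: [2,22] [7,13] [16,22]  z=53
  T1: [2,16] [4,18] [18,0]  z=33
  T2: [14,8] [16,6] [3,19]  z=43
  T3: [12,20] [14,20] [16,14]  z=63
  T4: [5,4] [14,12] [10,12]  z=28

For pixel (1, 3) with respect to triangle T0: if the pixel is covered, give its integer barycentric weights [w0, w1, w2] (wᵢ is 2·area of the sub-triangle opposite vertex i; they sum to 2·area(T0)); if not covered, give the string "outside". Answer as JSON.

T0:
  2·area = 126
  edge (2, 22)→(7, 13): d=(5,-9) top-left  bias=+0
  edge (7, 13)→(16, 22): d=(9,9) right/bottom  bias=-1
  edge (16, 22)→(2, 22): d=(-14,0) right/bottom  bias=-1
    (0,3)@(1, 7): e=[-84,0,210] → ·  [on edge]
    (1,4)@(3, 9): e=[-56,0,182] → ·  [on edge]
    (2,5)@(5, 11): e=[-28,0,154] → ·  [on edge]
    (3,6)@(7, 13): e=[0,0,126] → ·  [on edge]
    (3,7)@(7, 15): e=[10,18,98] → █
    (4,7)@(9, 15): e=[28,0,98] → ·  [on edge]
    (2,8)@(5, 17): e=[2,54,70] → █
    (4,8)@(9, 17): e=[38,18,70] → █
    (5,8)@(11, 17): e=[56,0,70] → ·  [on edge]
    (2,9)@(5, 19): e=[12,72,42] → █
    (5,9)@(11, 19): e=[66,18,42] → █
    (6,9)@(13, 19): e=[84,0,42] → ·  [on edge]
    (7,10)@(15, 21): e=[112,0,14] → ·  [on edge]
  covered (14 px):
    · · · · · · · · · · ·
    · · · · · · · · · · ·
    · · · · · · · · · · ·
    · · · · · · · · · · ·
    · · · · · · · · · · ·
    · · · · · · · · · · ·
    · · · · · · · · · · ·
    · · · █ · · · · · · ·
    · · █ █ █ · · · · · ·
    · · █ █ █ █ · · · · ·
    · █ █ █ █ █ █ · · · ·
T1:
  2·area = 64  (B↔C swapped to make it positive)
  edge (2, 16)→(18, 0): d=(16,-16) top-left  bias=+0
  edge (18, 0)→(4, 18): d=(-14,18) right/bottom  bias=-1
  edge (4, 18)→(2, 16): d=(-2,-2) top-left  bias=+0
    (8,0)@(17, 1): e=[0,4,60] → █  [on edge]
    (9,0)@(19, 1): e=[32,-32,64] → ·
    (7,1)@(15, 3): e=[0,12,52] → █  [on edge]
    (8,1)@(17, 3): e=[32,-24,56] → ·
    (6,2)@(13, 5): e=[0,20,44] → █  [on edge]
    (7,2)@(15, 5): e=[32,-16,48] → ·
    (5,3)@(11, 7): e=[0,28,36] → █  [on edge]
    (6,3)@(13, 7): e=[32,-8,40] → ·
    (4,4)@(9, 9): e=[0,36,28] → █  [on edge]
    (5,4)@(11, 9): e=[32,0,32] → ·  [on edge]
    (3,5)@(7, 11): e=[0,44,20] → █  [on edge]
    (5,5)@(11, 11): e=[64,-28,28] → ·
    (2,6)@(5, 13): e=[0,52,12] → █  [on edge]
    (0,7)@(1, 15): e=[-32,96,0] → ·  [on edge]
    (1,7)@(3, 15): e=[0,60,4] → █  [on edge]
    (0,8)@(1, 17): e=[0,68,-4] → ·  [on edge]
    (1,8)@(3, 17): e=[32,32,0] → █  [on edge]
    (2,9)@(5, 19): e=[96,-32,0] → ·  [on edge]
    (3,10)@(7, 21): e=[160,-96,0] → ·  [on edge]
  covered (12 px):
    · · · · · · · · █ · ·
    · · · · · · · █ · · ·
    · · · · · · █ · · · ·
    · · · · · █ · · · · ·
    · · · · █ · · · · · ·
    · · · █ █ · · · · · ·
    · · █ █ · · · · · · ·
    · █ █ · · · · · · · ·
    · █ · · · · · · · · ·
    · · · · · · · · · · ·
    · · · · · · · · · · ·
T2:
  degenerate (2·area = 0) — covers nothing
T3:
  2·area = 12  (B↔C swapped to make it positive)
  edge (12, 20)→(16, 14): d=(4,-6) top-left  bias=+0
  edge (16, 14)→(14, 20): d=(-2,6) right/bottom  bias=-1
  edge (14, 20)→(12, 20): d=(-2,0) right/bottom  bias=-1
    (9,2)@(19, 5): e=[-18,0,30] → ·  [on edge]
    (8,5)@(17, 11): e=[-6,0,18] → ·  [on edge]
    (7,8)@(15, 17): e=[6,0,6] → ·  [on edge]
    (6,9)@(13, 19): e=[2,8,2] → █
    (7,9)@(15, 19): e=[14,-4,2] → ·
    (6,10)@(13, 21): e=[10,4,-2] → ·
  covered (1 px):
    · · · · · · · · · · ·
    · · · · · · · · · · ·
    · · · · · · · · · · ·
    · · · · · · · · · · ·
    · · · · · · · · · · ·
    · · · · · · · · · · ·
    · · · · · · · · · · ·
    · · · · · · · · · · ·
    · · · · · · · · · · ·
    · · · · · · █ · · · ·
    · · · · · · · · · · ·
T4:
  2·area = 32
  edge (5, 4)→(14, 12): d=(9,8) right/bottom  bias=-1
  edge (14, 12)→(10, 12): d=(-4,0) right/bottom  bias=-1
  edge (10, 12)→(5, 4): d=(-5,-8) top-left  bias=+0
    (3,3)@(7, 7): e=[11,20,1] → █
    (4,3)@(9, 7): e=[-5,20,17] → ·
    (3,4)@(7, 9): e=[29,12,-9] → ·
    (4,4)@(9, 9): e=[13,12,7] → █
    (5,4)@(11, 9): e=[-3,12,23] → ·
    (4,5)@(9, 11): e=[31,4,-3] → ·
    (5,5)@(11, 11): e=[15,4,13] → █
    (6,5)@(13, 11): e=[-1,4,29] → ·
    (5,6)@(11, 13): e=[33,-4,3] → ·
  covered (3 px):
    · · · · · · · · · · ·
    · · · · · · · · · · ·
    · · · · · · · · · · ·
    · · · █ · · · · · · ·
    · · · · █ · · · · · ·
    · · · · · █ · · · · ·
    · · · · · · · · · · ·
    · · · · · · · · · · ·
    · · · · · · · · · · ·
    · · · · · · · · · · ·
    · · · · · · · · · · ·

Answer: "outside"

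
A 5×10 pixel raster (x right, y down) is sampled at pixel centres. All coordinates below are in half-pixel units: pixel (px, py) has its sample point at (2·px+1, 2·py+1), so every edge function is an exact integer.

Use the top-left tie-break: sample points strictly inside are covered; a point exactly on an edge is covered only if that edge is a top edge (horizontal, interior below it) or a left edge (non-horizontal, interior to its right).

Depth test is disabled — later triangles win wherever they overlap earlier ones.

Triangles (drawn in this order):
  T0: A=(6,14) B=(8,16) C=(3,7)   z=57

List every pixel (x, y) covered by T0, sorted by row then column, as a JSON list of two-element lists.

T0:
  2·area = 8  (B↔C swapped to make it positive)
  edge (6, 14)→(3, 7): d=(-3,-7) top-left  bias=+0
  edge (3, 7)→(8, 16): d=(5,9) right/bottom  bias=-1
  edge (8, 16)→(6, 14): d=(-2,-2) top-left  bias=+0
    (1,3)@(3, 7): e=[0,0,8] → ·  [on edge]
    (0,4)@(1, 9): e=[-20,28,0] → ·  [on edge]
    (1,5)@(3, 11): e=[-12,20,0] → ·  [on edge]
    (2,5)@(5, 11): e=[2,2,4] → █
    (3,5)@(7, 11): e=[16,-16,8] → ·
    (2,6)@(5, 13): e=[-4,12,0] → ·  [on edge]
    (3,7)@(7, 15): e=[4,4,0] → █  [on edge]
    (4,7)@(9, 15): e=[18,-14,4] → ·
    (3,8)@(7, 17): e=[-2,14,-4] → ·
    (4,8)@(9, 17): e=[12,-4,0] → ·  [on edge]
  covered (2 px):
    · · · · ·
    · · · · ·
    · · · · ·
    · · · · ·
    · · · · ·
    · · █ · ·
    · · · · ·
    · · · █ ·
    · · · · ·
    · · · · ·

Result: [[2,5],[3,7]]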